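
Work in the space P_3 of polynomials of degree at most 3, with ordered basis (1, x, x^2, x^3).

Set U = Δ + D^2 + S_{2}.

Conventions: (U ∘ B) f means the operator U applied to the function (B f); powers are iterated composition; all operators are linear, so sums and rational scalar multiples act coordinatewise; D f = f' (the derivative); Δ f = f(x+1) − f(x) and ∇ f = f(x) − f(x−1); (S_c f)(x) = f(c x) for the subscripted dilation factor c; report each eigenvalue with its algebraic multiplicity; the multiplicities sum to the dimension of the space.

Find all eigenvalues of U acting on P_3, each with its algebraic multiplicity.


λ = 1 (multiplicity 1), λ = 2 (multiplicity 1), λ = 4 (multiplicity 1), λ = 8 (multiplicity 1)

image of 1: 1
image of x: 2x + 1
image of x^2: 4x^2 + 2x + 3
image of x^3: 8x^3 + 3x^2 + 9x + 1
the matrix is upper triangular; its diagonal is (1, 2, 4, 8)
for a triangular matrix the eigenvalues are the diagonal entries, with algebraic multiplicity their repetition count


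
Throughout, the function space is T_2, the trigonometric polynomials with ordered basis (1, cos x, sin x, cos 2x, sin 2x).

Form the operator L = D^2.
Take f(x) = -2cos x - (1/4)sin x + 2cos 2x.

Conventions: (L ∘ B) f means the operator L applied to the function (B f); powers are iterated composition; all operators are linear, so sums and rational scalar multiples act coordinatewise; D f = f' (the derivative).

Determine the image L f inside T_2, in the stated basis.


D f = -(1/4)cos x + 2sin x - 4sin 2x
D D f = 2cos x + (1/4)sin x - 8cos 2x

g(x) = 2cos x + (1/4)sin x - 8cos 2x


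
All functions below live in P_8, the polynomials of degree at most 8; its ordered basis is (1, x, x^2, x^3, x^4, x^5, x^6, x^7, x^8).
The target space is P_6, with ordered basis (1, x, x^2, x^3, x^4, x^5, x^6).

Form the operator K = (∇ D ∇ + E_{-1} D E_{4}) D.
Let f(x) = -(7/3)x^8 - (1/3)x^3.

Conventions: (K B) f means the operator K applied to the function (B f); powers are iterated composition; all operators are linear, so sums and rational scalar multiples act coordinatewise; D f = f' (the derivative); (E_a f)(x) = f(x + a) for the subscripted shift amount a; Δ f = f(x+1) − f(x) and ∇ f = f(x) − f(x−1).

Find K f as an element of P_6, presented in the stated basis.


D f = -(56/3)x^7 - x^2
∇ D f = -(392/3)x^6 + 392x^5 - (1960/3)x^4 + (1960/3)x^3 - 392x^2 + (386/3)x - 53/3
D ∇ D f = -784x^5 + 1960x^4 - (7840/3)x^3 + 1960x^2 - 784x + 386/3
∇ D ∇ D f = -3920x^4 + 15680x^3 - 27440x^2 + 23520x - 24304/3
E_{4} D f = -(56/3)x^7 - (1568/3)x^6 - 6272x^5 - (125440/3)x^4 - (501760/3)x^3 - 401409x^2 - (1605656/3)x - 917552/3
D E_{4} D f = -(392/3)x^6 - 3136x^5 - 31360x^4 - (501760/3)x^3 - 501760x^2 - 802818x - 1605656/3
E_{-1} D E_{4} D f = -(392/3)x^6 - 2352x^5 - 17640x^4 - 70560x^3 - 158760x^2 - 190514x - 95262
(∇ D ∇ + E_{-1} D E_{4}) D f = -(392/3)x^6 - 2352x^5 - 21560x^4 - 54880x^3 - 186200x^2 - 166994x - 310090/3

g(x) = -(392/3)x^6 - 2352x^5 - 21560x^4 - 54880x^3 - 186200x^2 - 166994x - 310090/3


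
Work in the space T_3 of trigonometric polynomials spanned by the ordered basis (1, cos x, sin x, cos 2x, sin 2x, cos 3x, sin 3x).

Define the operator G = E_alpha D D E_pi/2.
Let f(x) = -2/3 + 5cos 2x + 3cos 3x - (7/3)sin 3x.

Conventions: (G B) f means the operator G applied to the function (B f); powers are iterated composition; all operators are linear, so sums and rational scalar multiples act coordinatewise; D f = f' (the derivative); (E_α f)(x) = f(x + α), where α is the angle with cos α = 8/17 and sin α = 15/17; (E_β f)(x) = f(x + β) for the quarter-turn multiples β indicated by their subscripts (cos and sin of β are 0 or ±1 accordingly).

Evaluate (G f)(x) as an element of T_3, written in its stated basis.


the result is g(x) = -(3220/289)cos 2x - (4800/289)sin 2x + (116013/4913)cos 3x + (121581/4913)sin 3x

E_pi/2 f = -2/3 - 5cos 2x + (7/3)cos 3x + 3sin 3x
D E_pi/2 f = 10sin 2x + 9cos 3x - 7sin 3x
D D E_pi/2 f = 20cos 2x - 21cos 3x - 27sin 3x
E_alpha (D D E_pi/2) f = -(3220/289)cos 2x - (4800/289)sin 2x + (116013/4913)cos 3x + (121581/4913)sin 3x


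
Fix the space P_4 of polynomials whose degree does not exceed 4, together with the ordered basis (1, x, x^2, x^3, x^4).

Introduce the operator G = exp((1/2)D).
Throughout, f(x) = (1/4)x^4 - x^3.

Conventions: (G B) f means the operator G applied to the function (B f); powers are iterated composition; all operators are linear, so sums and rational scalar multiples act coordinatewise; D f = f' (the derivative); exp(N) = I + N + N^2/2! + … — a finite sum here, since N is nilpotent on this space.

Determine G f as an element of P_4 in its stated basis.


g(x) = (1/4)x^4 - (1/2)x^3 - (9/8)x^2 - (5/8)x - 7/64

order-1 term: (1/2)x^3 - (3/2)x^2
order-2 term: (3/8)x^2 - (3/4)x
order-3 term: (1/8)x - 1/8
order-4 term: 1/64
the series for exp((1/2)D) f terminates at order 4
exp((1/2)D) f = (1/4)x^4 - (1/2)x^3 - (9/8)x^2 - (5/8)x - 7/64


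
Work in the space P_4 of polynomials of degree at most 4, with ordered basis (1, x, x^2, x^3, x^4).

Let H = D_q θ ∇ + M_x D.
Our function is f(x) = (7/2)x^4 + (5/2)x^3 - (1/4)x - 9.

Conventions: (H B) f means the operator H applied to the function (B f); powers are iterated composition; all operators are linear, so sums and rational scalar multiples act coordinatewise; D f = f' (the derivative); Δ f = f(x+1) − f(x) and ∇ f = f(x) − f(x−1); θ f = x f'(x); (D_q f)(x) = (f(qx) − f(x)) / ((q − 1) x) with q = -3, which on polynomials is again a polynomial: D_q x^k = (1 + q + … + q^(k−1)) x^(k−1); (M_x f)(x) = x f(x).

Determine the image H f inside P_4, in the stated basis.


∇ f = 14x^3 - (27/2)x^2 + (13/2)x - 5/4
θ ∇ f = 42x^3 - 27x^2 + (13/2)x
D_q θ ∇ f = 294x^2 + 54x + 13/2
D f = 14x^3 + (15/2)x^2 - 1/4
M_x D f = 14x^4 + (15/2)x^3 - (1/4)x
(D_q θ ∇ + M_x D) f = 14x^4 + (15/2)x^3 + 294x^2 + (215/4)x + 13/2

the image equals g(x) = 14x^4 + (15/2)x^3 + 294x^2 + (215/4)x + 13/2


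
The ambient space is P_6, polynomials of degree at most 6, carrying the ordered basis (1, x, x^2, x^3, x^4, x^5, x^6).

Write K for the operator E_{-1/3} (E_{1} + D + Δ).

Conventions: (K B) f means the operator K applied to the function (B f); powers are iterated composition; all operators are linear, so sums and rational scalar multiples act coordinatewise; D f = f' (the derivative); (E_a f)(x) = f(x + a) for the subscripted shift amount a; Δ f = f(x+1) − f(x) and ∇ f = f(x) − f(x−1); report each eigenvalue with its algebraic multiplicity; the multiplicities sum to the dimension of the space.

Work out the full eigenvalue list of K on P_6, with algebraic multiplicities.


image of 1: 1
image of x: x + 8/3
image of x^2: x^2 + (16/3)x + 1/9
image of x^3: x^3 + 8x^2 + (1/3)x + 26/27
image of x^4: x^4 + (32/3)x^3 + (2/3)x^2 + (104/27)x + 19/81
image of x^5: x^5 + (40/3)x^4 + (10/9)x^3 + (260/27)x^2 + (95/81)x + 80/243
image of x^6: x^6 + 16x^5 + (5/3)x^4 + (520/27)x^3 + (95/27)x^2 + (160/81)x + 109/729
the matrix is upper triangular; its diagonal is (1, 1, 1, 1, 1, 1, 1)
for a triangular matrix the eigenvalues are the diagonal entries, with algebraic multiplicity their repetition count

λ = 1 (multiplicity 7)


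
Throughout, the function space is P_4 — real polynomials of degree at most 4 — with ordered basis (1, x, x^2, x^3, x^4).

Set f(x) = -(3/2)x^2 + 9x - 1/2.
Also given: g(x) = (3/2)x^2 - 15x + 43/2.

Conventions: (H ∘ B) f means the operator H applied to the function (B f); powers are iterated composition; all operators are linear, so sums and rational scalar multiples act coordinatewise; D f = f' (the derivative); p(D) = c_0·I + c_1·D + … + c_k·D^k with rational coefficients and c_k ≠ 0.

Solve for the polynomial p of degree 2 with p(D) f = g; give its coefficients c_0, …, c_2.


D^0 f = -(3/2)x^2 + 9x - 1/2
D^1 f = -3x + 9
D^2 f = -3
matching coefficients of g against c_0 f + c_1 Df + … from the top degree down determines the c_i
solution: c_0 = -1, c_1 = 2, c_2 = -1

c_0 = -1, c_1 = 2, c_2 = -1


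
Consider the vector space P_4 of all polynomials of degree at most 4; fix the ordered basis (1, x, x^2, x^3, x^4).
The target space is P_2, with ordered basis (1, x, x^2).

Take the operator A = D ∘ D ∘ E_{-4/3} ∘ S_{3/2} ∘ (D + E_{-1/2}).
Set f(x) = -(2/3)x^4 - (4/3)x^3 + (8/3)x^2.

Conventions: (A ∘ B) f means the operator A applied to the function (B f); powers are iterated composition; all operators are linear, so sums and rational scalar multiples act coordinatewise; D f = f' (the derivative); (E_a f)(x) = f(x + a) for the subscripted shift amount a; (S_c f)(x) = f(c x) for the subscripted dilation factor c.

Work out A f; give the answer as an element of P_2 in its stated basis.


D f = -(8/3)x^3 - 4x^2 + (16/3)x
E_{-1/2} f = -(2/3)x^4 + (11/3)x^2 - (10/3)x + 19/24
(D + E_{-1/2}) f = -(2/3)x^4 - (8/3)x^3 - (1/3)x^2 + 2x + 19/24
S_{3/2} (D + E_{-1/2}) f = -(27/8)x^4 - 9x^3 - (3/4)x^2 + 3x + 19/24
E_{-4/3} S_{3/2} (D + E_{-1/2}) f = -(27/8)x^4 + 9x^3 - (3/4)x^2 - 11x + 49/8
D E_{-4/3} S_{3/2} (D + E_{-1/2}) f = -(27/2)x^3 + 27x^2 - (3/2)x - 11
D D E_{-4/3} S_{3/2} (D + E_{-1/2}) f = -(81/2)x^2 + 54x - 3/2

the image equals g(x) = -(81/2)x^2 + 54x - 3/2


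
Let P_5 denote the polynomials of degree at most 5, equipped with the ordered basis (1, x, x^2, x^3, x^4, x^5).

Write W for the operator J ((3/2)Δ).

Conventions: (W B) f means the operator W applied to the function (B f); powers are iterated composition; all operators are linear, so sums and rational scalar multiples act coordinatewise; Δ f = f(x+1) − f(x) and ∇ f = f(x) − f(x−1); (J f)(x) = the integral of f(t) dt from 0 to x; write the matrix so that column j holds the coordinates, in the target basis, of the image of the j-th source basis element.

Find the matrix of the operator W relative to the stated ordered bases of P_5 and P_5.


the matrix is [[0, 0, 0, 0, 0, 0]; [0, 3/2, 3/2, 3/2, 3/2, 3/2]; [0, 0, 3/2, 9/4, 3, 15/4]; [0, 0, 0, 3/2, 3, 5]; [0, 0, 0, 0, 3/2, 15/4]; [0, 0, 0, 0, 0, 3/2]] (rows listed top to bottom)

image of 1: 0
image of x: (3/2)x
image of x^2: (3/2)x^2 + (3/2)x
image of x^3: (3/2)x^3 + (9/4)x^2 + (3/2)x
image of x^4: (3/2)x^4 + 3x^3 + 3x^2 + (3/2)x
image of x^5: (3/2)x^5 + (15/4)x^4 + 5x^3 + (15/4)x^2 + (3/2)x
each image's coordinates form column j of the matrix


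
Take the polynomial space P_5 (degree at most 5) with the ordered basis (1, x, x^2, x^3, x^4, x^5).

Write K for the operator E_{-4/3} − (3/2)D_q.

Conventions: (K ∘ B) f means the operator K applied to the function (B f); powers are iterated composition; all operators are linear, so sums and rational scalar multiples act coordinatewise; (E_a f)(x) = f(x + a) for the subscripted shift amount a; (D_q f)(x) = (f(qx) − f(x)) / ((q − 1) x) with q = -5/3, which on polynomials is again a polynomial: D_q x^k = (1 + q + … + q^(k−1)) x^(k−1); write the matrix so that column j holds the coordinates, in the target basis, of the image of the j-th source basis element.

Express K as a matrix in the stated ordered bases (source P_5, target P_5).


the matrix is [[1, -17/6, 16/9, -64/27, 256/81, -1024/243]; [0, 1, -5/3, 16/3, -256/27, 1280/81]; [0, 0, 1, -43/6, 32/3, -640/27]; [0, 0, 0, 1, -14/9, 160/9]; [0, 0, 0, 0, 1, -781/54]; [0, 0, 0, 0, 0, 1]] (rows listed top to bottom)

image of 1: 1
image of x: x - 17/6
image of x^2: x^2 - (5/3)x + 16/9
image of x^3: x^3 - (43/6)x^2 + (16/3)x - 64/27
image of x^4: x^4 - (14/9)x^3 + (32/3)x^2 - (256/27)x + 256/81
image of x^5: x^5 - (781/54)x^4 + (160/9)x^3 - (640/27)x^2 + (1280/81)x - 1024/243
each image's coordinates form column j of the matrix


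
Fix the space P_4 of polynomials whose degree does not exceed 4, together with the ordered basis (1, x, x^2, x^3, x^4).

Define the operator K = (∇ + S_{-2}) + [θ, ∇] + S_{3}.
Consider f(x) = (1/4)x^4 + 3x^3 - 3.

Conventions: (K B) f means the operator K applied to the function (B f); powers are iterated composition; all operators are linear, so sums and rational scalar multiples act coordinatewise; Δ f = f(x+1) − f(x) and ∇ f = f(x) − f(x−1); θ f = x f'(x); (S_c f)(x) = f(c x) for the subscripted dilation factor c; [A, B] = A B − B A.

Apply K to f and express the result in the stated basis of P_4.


∇ f = x^3 + (15/2)x^2 - 8x + 11/4
S_{-2} f = 4x^4 - 24x^3 - 3
(∇ + S_{-2}) f = 4x^4 - 23x^3 + (15/2)x^2 - 8x - 1/4
∇ f = x^3 + (15/2)x^2 - 8x + 11/4
θ ∇ f = 3x^3 + 15x^2 - 8x
θ f = x^4 + 9x^3
∇ θ f = 4x^3 + 21x^2 - 23x + 8
[θ, ∇] f = -x^3 - 6x^2 + 15x - 8
S_{3} f = (81/4)x^4 + 81x^3 - 3
((∇ + S_{-2}) + [θ, ∇] + S_{3}) f = (97/4)x^4 + 57x^3 + (3/2)x^2 + 7x - 45/4

the image equals g(x) = (97/4)x^4 + 57x^3 + (3/2)x^2 + 7x - 45/4


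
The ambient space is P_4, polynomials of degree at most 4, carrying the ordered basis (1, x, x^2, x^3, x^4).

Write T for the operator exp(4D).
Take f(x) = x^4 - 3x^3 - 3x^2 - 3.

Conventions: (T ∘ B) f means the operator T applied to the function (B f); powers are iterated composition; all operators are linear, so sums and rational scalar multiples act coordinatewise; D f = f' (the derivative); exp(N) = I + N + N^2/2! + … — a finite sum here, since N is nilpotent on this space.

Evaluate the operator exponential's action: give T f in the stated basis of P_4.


g(x) = x^4 + 13x^3 + 57x^2 + 88x + 13

order-1 term: 16x^3 - 36x^2 - 24x
order-2 term: 96x^2 - 144x - 48
order-3 term: 256x - 192
order-4 term: 256
the series for exp(4D) f terminates at order 4
exp(4D) f = x^4 + 13x^3 + 57x^2 + 88x + 13


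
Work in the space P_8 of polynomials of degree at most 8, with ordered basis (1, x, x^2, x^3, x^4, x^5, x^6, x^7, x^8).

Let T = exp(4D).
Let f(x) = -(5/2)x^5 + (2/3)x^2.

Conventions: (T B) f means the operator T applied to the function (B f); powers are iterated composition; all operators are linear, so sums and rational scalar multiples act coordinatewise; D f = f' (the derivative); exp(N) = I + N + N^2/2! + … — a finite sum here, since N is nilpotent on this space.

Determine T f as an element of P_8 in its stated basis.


order-1 term: -50x^4 + (16/3)x
order-2 term: -400x^3 + 32/3
order-3 term: -1600x^2
order-4 term: -3200x
order-5 term: -2560
the series for exp(4D) f terminates at order 5
exp(4D) f = -(5/2)x^5 - 50x^4 - 400x^3 - (4798/3)x^2 - (9584/3)x - 7648/3

the image equals g(x) = -(5/2)x^5 - 50x^4 - 400x^3 - (4798/3)x^2 - (9584/3)x - 7648/3


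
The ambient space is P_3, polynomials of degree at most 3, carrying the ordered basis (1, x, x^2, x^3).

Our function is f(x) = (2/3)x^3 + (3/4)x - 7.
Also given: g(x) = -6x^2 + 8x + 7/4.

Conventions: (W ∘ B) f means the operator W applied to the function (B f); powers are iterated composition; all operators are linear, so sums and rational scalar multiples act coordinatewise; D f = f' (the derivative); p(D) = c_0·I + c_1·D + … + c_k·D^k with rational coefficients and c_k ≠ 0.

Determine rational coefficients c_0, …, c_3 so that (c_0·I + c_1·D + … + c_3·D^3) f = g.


c_0 = 0, c_1 = -3, c_2 = 2, c_3 = 1

D^0 f = (2/3)x^3 + (3/4)x - 7
D^1 f = 2x^2 + 3/4
D^2 f = 4x
D^3 f = 4
matching coefficients of g against c_0 f + c_1 Df + … from the top degree down determines the c_i
solution: c_0 = 0, c_1 = -3, c_2 = 2, c_3 = 1


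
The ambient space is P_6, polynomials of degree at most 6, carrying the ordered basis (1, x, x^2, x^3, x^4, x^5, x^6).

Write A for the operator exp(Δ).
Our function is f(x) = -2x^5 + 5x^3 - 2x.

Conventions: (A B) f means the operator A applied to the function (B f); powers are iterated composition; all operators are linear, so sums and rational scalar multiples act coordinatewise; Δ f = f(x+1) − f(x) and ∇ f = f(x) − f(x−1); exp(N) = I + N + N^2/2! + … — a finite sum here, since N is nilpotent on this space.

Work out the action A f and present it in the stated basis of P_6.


order-1 term: -10x^4 - 20x^3 - 5x^2 + 5x + 1
order-2 term: -20x^3 - 60x^2 - 55x - 15
order-3 term: -20x^2 - 60x - 45
order-4 term: -10x - 20
order-5 term: -2
the series for exp(Δ) f terminates at order 5
exp(Δ) f = -2x^5 - 10x^4 - 35x^3 - 85x^2 - 122x - 81

g(x) = -2x^5 - 10x^4 - 35x^3 - 85x^2 - 122x - 81


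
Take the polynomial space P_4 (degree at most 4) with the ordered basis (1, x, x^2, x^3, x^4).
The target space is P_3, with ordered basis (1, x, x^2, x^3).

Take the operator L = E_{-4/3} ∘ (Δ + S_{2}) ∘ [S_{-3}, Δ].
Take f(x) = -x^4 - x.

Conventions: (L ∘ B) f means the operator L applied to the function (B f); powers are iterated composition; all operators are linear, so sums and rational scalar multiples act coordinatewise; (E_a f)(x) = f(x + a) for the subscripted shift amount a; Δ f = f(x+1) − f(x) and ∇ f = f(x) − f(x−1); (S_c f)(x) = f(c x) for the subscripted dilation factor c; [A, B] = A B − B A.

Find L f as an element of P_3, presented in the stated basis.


Δ f = -4x^3 - 6x^2 - 4x - 2
S_{-3} Δ f = 108x^3 - 54x^2 + 12x - 2
S_{-3} f = -81x^4 + 3x
Δ S_{-3} f = -324x^3 - 486x^2 - 324x - 78
[S_{-3}, Δ] f = 432x^3 + 432x^2 + 336x + 76
Δ [S_{-3}, Δ] f = 1296x^2 + 2160x + 1200
S_{2} [S_{-3}, Δ] f = 3456x^3 + 1728x^2 + 672x + 76
(Δ + S_{2}) [S_{-3}, Δ] f = 3456x^3 + 3024x^2 + 2832x + 1276
E_{-4/3} (Δ + S_{2}) [S_{-3}, Δ] f = 3456x^3 - 10800x^2 + 13200x - 5316

the image equals g(x) = 3456x^3 - 10800x^2 + 13200x - 5316


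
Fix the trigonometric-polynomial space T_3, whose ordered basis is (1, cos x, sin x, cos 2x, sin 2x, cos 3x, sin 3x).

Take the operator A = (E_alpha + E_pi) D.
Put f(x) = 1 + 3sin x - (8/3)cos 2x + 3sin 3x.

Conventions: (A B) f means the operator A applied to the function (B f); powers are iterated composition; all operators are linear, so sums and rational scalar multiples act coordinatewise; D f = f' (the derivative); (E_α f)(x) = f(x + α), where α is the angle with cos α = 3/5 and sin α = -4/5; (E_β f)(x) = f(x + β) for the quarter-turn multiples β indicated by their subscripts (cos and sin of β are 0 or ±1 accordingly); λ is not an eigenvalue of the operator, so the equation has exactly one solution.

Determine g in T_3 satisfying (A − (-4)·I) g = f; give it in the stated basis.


write g with unknown coordinates in the stated basis and equate coefficients in (A − (-4)·I) g = f
solving from the highest basis element down gives g = 1/4 + (3/58)cos x + (18/29)sin x - (37/87)cos 2x - (3/29)sin 2x + (1089/3706)cos 3x + (474/1853)sin 3x
check: A g = -(6/29)cos x + (15/29)sin x - (28/29)cos 2x + (12/29)sin 2x - (2178/1853)cos 3x + (3663/1853)sin 3x
so A g − (-4)·g = 1 + 3sin x - (8/3)cos 2x + 3sin 3x = f ✓

the image equals g(x) = 1/4 + (3/58)cos x + (18/29)sin x - (37/87)cos 2x - (3/29)sin 2x + (1089/3706)cos 3x + (474/1853)sin 3x


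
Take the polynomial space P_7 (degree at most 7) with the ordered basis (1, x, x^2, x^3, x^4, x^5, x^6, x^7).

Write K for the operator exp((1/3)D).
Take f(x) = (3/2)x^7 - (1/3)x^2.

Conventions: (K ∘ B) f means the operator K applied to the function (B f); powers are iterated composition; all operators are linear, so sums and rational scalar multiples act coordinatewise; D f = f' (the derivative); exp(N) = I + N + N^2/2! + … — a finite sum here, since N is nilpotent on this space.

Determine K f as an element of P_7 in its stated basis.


g(x) = (3/2)x^7 + (7/2)x^6 + (7/2)x^5 + (35/18)x^4 + (35/54)x^3 - (11/54)x^2 - (101/486)x - 53/1458

order-1 term: (7/2)x^6 - (2/9)x
order-2 term: (7/2)x^5 - 1/27
order-3 term: (35/18)x^4
order-4 term: (35/54)x^3
order-5 term: (7/54)x^2
order-6 term: (7/486)x
order-7 term: 1/1458
the series for exp((1/3)D) f terminates at order 7
exp((1/3)D) f = (3/2)x^7 + (7/2)x^6 + (7/2)x^5 + (35/18)x^4 + (35/54)x^3 - (11/54)x^2 - (101/486)x - 53/1458


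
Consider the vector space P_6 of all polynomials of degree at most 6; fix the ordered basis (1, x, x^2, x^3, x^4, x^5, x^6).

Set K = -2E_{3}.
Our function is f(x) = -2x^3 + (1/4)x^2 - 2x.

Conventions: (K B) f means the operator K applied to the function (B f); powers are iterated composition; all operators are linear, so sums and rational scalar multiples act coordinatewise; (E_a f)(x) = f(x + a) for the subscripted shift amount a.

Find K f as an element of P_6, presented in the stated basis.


the image equals g(x) = 4x^3 + (71/2)x^2 + 109x + 231/2

E_{3} f = -2x^3 - (71/4)x^2 - (109/2)x - 231/4
(-2E_{3}) f = 4x^3 + (71/2)x^2 + 109x + 231/2


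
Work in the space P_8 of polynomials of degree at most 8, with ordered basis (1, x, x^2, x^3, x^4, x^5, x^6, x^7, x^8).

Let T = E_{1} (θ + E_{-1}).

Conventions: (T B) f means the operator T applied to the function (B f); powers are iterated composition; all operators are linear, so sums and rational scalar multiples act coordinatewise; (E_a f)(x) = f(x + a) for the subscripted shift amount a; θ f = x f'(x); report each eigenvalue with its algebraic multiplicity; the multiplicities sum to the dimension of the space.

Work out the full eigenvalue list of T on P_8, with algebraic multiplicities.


λ = 1 (multiplicity 1), λ = 2 (multiplicity 1), λ = 3 (multiplicity 1), λ = 4 (multiplicity 1), λ = 5 (multiplicity 1), λ = 6 (multiplicity 1), λ = 7 (multiplicity 1), λ = 8 (multiplicity 1), λ = 9 (multiplicity 1)

image of 1: 1
image of x: 2x + 1
image of x^2: 3x^2 + 4x + 2
image of x^3: 4x^3 + 9x^2 + 9x + 3
image of x^4: 5x^4 + 16x^3 + 24x^2 + 16x + 4
image of x^5: 6x^5 + 25x^4 + 50x^3 + 50x^2 + 25x + 5
image of x^6: 7x^6 + 36x^5 + 90x^4 + 120x^3 + 90x^2 + 36x + 6
image of x^7: 8x^7 + 49x^6 + 147x^5 + 245x^4 + 245x^3 + 147x^2 + 49x + 7
image of x^8: 9x^8 + 64x^7 + 224x^6 + 448x^5 + 560x^4 + 448x^3 + 224x^2 + 64x + 8
the matrix is upper triangular; its diagonal is (1, 2, 3, 4, 5, 6, 7, 8, 9)
for a triangular matrix the eigenvalues are the diagonal entries, with algebraic multiplicity their repetition count


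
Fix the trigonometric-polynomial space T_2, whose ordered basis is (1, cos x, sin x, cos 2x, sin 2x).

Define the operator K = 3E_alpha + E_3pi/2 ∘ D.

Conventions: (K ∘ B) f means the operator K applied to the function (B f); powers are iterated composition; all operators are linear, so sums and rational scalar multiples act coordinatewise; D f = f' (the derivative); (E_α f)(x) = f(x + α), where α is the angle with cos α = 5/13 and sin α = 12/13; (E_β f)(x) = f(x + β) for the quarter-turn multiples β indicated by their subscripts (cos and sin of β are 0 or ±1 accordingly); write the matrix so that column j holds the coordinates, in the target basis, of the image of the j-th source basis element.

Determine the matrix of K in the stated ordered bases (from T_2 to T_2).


the matrix is [[3, 0, 0, 0, 0]; [0, 28/13, 36/13, 0, 0]; [0, -36/13, 28/13, 0, 0]; [0, 0, 0, -357/169, 22/169]; [0, 0, 0, -22/169, -357/169]] (rows listed top to bottom)

image of 1: 3
image of cos x: (28/13)cos x - (36/13)sin x
image of sin x: (36/13)cos x + (28/13)sin x
image of cos 2x: -(357/169)cos 2x - (22/169)sin 2x
image of sin 2x: (22/169)cos 2x - (357/169)sin 2x
each image's coordinates form column j of the matrix


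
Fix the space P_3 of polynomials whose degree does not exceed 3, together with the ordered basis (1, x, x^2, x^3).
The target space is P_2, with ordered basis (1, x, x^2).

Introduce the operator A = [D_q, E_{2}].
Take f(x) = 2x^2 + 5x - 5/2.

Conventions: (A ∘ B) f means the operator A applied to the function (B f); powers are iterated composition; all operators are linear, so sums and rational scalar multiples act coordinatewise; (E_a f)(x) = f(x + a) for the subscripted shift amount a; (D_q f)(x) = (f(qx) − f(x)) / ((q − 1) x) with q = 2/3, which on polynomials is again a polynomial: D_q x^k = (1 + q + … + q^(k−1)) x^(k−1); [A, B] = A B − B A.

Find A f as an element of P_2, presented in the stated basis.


E_{2} f = 2x^2 + 13x + 31/2
D_q E_{2} f = (10/3)x + 13
D_q f = (10/3)x + 5
E_{2} D_q f = (10/3)x + 35/3
[D_q, E_{2}] f = 4/3

the result is g(x) = 4/3


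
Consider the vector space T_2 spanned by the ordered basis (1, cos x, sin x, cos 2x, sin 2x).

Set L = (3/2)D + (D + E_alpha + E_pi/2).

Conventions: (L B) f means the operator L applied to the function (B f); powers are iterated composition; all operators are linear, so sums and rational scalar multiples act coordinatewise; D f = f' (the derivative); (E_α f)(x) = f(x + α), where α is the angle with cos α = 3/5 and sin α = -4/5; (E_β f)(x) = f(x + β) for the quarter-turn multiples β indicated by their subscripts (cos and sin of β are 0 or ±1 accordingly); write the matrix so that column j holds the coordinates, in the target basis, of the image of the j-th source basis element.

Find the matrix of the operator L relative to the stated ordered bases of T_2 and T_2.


image of 1: 2
image of cos x: (3/5)cos x - (27/10)sin x
image of sin x: (27/10)cos x + (3/5)sin x
image of cos 2x: -(32/25)cos 2x - (101/25)sin 2x
image of sin 2x: (101/25)cos 2x - (32/25)sin 2x
each image's coordinates form column j of the matrix

the matrix is [[2, 0, 0, 0, 0]; [0, 3/5, 27/10, 0, 0]; [0, -27/10, 3/5, 0, 0]; [0, 0, 0, -32/25, 101/25]; [0, 0, 0, -101/25, -32/25]] (rows listed top to bottom)


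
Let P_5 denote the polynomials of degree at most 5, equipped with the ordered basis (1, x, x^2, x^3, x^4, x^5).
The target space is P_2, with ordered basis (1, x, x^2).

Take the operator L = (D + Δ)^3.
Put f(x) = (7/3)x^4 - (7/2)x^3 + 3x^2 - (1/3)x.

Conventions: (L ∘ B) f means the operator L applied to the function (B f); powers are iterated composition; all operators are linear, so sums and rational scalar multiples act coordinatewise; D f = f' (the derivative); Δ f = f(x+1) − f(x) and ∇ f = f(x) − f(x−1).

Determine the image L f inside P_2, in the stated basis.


the image equals g(x) = 448x + 168

D f = (28/3)x^3 - (21/2)x^2 + 6x - 1/3
Δ f = (28/3)x^3 + (7/2)x^2 + (29/6)x + 3/2
(D + Δ) f = (56/3)x^3 - 7x^2 + (65/6)x + 7/6
D (D + Δ) f = 56x^2 - 14x + 65/6
Δ (D + Δ) f = 56x^2 + 42x + 45/2
(D + Δ) (D + Δ) f = 112x^2 + 28x + 100/3
D (D + Δ) (D + Δ) f = 224x + 28
Δ (D + Δ) (D + Δ) f = 224x + 140
(D + Δ) (D + Δ) (D + Δ) f = 448x + 168


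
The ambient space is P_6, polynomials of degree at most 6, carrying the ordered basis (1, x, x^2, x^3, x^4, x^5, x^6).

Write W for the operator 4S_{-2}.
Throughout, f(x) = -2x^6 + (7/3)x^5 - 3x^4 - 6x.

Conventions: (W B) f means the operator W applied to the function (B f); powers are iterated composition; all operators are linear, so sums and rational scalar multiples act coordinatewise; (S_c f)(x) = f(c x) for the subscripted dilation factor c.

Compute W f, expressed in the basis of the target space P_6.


g(x) = -512x^6 - (896/3)x^5 - 192x^4 + 48x

S_{-2} f = -128x^6 - (224/3)x^5 - 48x^4 + 12x
(4S_{-2}) f = -512x^6 - (896/3)x^5 - 192x^4 + 48x


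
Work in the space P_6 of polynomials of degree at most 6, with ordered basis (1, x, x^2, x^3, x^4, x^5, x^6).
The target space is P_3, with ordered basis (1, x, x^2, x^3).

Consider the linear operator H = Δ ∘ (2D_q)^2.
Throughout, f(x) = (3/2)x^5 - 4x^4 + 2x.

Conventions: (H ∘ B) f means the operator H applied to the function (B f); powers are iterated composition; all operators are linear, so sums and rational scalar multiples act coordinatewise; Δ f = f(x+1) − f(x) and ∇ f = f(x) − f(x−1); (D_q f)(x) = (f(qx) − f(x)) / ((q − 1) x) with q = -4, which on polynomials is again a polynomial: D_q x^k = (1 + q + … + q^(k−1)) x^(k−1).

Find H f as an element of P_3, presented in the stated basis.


D_q f = (615/2)x^4 + 204x^3 + 2
(2D_q) f = 615x^4 + 408x^3 + 4
D_q (2D_q) f = -31365x^3 + 5304x^2
(2D_q) (2D_q) f = -62730x^3 + 10608x^2
Δ (2D_q)^2 f = -188190x^2 - 166974x - 52122

the result is g(x) = -188190x^2 - 166974x - 52122


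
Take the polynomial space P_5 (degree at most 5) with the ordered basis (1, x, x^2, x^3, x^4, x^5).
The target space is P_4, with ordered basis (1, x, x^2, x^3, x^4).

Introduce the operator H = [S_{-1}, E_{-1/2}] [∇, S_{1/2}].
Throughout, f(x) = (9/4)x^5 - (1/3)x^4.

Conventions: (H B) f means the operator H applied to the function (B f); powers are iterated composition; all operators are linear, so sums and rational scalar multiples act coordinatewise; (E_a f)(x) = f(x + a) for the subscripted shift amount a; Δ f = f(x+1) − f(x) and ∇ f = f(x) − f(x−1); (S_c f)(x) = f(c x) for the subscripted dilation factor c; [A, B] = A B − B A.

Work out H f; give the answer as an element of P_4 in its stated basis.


S_{1/2} f = (9/128)x^5 - (1/48)x^4
∇ S_{1/2} f = (45/128)x^4 - (151/192)x^3 + (53/64)x^2 - (167/384)x + 35/384
∇ f = (45/4)x^4 - (143/6)x^3 + (49/2)x^2 - (151/12)x + 31/12
S_{1/2} ∇ f = (45/64)x^4 - (143/48)x^3 + (49/8)x^2 - (151/24)x + 31/12
[∇, S_{1/2}] f = -(45/128)x^4 + (421/192)x^3 - (339/64)x^2 + (2249/384)x - 319/128
E_{-1/2} [∇, S_{1/2}] f = -(45/128)x^4 + (139/48)x^3 - (2333/256)x^2 + (2491/192)x - 43259/6144
S_{-1} E_{-1/2} [∇, S_{1/2}] f = -(45/128)x^4 - (139/48)x^3 - (2333/256)x^2 - (2491/192)x - 43259/6144
S_{-1} [∇, S_{1/2}] f = -(45/128)x^4 - (421/192)x^3 - (339/64)x^2 - (2249/384)x - 319/128
E_{-1/2} S_{-1} [∇, S_{1/2}] f = -(45/128)x^4 - (143/96)x^3 - (649/256)x^2 - (779/384)x - 3907/6144
[S_{-1}, E_{-1/2}] [∇, S_{1/2}] f = -(45/32)x^3 - (421/64)x^2 - (1401/128)x - 4919/768

g(x) = -(45/32)x^3 - (421/64)x^2 - (1401/128)x - 4919/768


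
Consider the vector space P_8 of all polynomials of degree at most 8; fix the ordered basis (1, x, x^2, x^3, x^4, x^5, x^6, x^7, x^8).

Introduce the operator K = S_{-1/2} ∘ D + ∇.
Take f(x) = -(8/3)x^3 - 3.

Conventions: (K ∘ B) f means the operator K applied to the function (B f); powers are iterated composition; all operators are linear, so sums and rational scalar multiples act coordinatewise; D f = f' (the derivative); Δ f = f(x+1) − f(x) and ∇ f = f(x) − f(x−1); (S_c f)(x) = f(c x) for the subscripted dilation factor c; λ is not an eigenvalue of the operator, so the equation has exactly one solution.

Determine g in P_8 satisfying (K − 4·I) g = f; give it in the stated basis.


the image equals g(x) = (2/3)x^3 + (5/8)x^2 - (11/32)x + 113/192

write g with unknown coordinates in the stated basis and equate coefficients in (K − 4·I) g = f
solving from the highest basis element down gives g = (2/3)x^3 + (5/8)x^2 - (11/32)x + 113/192
check: K g = (5/2)x^2 - (11/8)x - 31/48
so K g − 4·g = -(8/3)x^3 - 3 = f ✓


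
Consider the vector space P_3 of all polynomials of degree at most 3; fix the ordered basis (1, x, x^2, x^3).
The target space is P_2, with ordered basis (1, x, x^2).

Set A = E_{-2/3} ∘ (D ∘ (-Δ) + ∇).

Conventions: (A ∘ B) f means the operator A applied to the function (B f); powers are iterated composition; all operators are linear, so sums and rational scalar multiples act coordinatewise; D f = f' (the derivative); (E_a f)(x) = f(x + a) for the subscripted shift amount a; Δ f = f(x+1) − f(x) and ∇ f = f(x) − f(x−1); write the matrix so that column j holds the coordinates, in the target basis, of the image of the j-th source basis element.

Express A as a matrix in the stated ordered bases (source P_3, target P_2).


image of 1: 0
image of x: 1
image of x^2: 2x - 13/3
image of x^3: 3x^2 - 13x + 16/3
each image's coordinates form column j of the matrix

the matrix is [[0, 1, -13/3, 16/3]; [0, 0, 2, -13]; [0, 0, 0, 3]] (rows listed top to bottom)


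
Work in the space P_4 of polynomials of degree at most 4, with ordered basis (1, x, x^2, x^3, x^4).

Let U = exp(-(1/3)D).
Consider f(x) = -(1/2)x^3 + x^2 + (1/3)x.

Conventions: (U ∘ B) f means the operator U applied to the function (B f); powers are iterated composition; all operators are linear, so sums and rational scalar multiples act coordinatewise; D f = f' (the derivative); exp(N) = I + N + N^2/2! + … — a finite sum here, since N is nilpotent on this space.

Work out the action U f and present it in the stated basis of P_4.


the image equals g(x) = -(1/2)x^3 + (3/2)x^2 - (1/2)x + 1/54

order-1 term: (1/2)x^2 - (2/3)x - 1/9
order-2 term: -(1/6)x + 1/9
order-3 term: 1/54
the series for exp(-(1/3)D) f terminates at order 3
exp(-(1/3)D) f = -(1/2)x^3 + (3/2)x^2 - (1/2)x + 1/54


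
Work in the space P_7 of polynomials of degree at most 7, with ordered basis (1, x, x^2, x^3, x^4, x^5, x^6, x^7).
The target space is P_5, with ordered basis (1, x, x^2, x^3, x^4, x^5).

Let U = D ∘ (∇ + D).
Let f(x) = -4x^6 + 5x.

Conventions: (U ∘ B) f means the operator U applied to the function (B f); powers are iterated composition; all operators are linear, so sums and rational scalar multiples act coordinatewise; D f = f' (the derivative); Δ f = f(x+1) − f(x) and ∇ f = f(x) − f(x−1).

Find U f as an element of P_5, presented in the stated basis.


∇ f = -24x^5 + 60x^4 - 80x^3 + 60x^2 - 24x + 9
D f = -24x^5 + 5
(∇ + D) f = -48x^5 + 60x^4 - 80x^3 + 60x^2 - 24x + 14
D (∇ + D) f = -240x^4 + 240x^3 - 240x^2 + 120x - 24

g(x) = -240x^4 + 240x^3 - 240x^2 + 120x - 24


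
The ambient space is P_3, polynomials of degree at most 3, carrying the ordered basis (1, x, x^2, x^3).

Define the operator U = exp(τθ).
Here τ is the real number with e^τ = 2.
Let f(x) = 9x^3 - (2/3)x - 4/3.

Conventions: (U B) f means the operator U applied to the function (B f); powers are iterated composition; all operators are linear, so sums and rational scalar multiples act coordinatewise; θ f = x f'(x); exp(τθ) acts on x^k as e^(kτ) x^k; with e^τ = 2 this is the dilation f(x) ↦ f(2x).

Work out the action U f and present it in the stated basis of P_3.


exp(τθ) x^k = e^(kτ) x^k; with e^τ = 2 this sends x^k to 2^k x^k
x ↦ 2 x
x^3 ↦ 8 x^3
applying this coordinatewise to f: exp(τθ) f = 72x^3 - (4/3)x - 4/3

g(x) = 72x^3 - (4/3)x - 4/3


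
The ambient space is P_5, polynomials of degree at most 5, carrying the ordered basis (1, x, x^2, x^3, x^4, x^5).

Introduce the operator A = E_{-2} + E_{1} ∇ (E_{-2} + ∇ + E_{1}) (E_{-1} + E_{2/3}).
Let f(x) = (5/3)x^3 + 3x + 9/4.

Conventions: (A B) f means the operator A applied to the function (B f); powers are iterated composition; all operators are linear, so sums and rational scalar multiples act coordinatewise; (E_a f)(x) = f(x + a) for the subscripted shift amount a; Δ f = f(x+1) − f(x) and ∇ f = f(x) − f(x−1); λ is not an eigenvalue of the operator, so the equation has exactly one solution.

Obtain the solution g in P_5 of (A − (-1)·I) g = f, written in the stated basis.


write g with unknown coordinates in the stated basis and equate coefficients in (A − (-1)·I) g = f
solving from the highest basis element down gives g = (5/6)x^3 - (5/2)x^2 - (11/6)x + 13/72
check: A g = (5/6)x^3 + (5/2)x^2 + (29/6)x + 149/72
so A g − (-1)·g = (5/3)x^3 + 3x + 9/4 = f ✓

the image equals g(x) = (5/6)x^3 - (5/2)x^2 - (11/6)x + 13/72


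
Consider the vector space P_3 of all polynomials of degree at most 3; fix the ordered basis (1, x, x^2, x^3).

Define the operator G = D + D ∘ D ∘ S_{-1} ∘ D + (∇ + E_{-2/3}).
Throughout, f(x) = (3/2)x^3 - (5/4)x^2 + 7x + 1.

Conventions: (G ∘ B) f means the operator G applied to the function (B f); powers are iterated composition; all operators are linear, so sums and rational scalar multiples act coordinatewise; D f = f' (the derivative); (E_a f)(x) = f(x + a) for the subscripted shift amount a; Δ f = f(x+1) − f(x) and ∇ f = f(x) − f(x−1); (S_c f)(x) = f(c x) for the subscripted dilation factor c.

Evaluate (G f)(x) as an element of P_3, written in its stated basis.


the result is g(x) = (3/2)x^3 + (19/4)x^2 + (7/6)x + 253/12

D f = (9/2)x^2 - (5/2)x + 7
D f = (9/2)x^2 - (5/2)x + 7
S_{-1} D f = (9/2)x^2 + (5/2)x + 7
D S_{-1} D f = 9x + 5/2
D (D ∘ S_{-1} ∘ D) f = 9
∇ f = (9/2)x^2 - 7x + 39/4
E_{-2/3} f = (3/2)x^3 - (17/4)x^2 + (32/3)x - 14/3
(∇ + E_{-2/3}) f = (3/2)x^3 + (1/4)x^2 + (11/3)x + 61/12
(D + D ∘ D ∘ S_{-1} ∘ D + (∇ + E_{-2/3})) f = (3/2)x^3 + (19/4)x^2 + (7/6)x + 253/12


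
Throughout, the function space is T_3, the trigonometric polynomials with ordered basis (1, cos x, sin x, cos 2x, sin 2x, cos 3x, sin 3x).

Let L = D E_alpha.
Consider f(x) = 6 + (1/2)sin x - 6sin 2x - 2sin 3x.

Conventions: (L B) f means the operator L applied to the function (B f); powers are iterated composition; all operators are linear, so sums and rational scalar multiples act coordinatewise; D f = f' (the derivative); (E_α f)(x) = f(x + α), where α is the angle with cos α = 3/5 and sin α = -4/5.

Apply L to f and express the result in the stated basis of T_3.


E_alpha f = 6 - (2/5)cos x + (3/10)sin x + (144/25)cos 2x + (42/25)sin 2x + (88/125)cos 3x + (234/125)sin 3x
D E_alpha f = (3/10)cos x + (2/5)sin x + (84/25)cos 2x - (288/25)sin 2x + (702/125)cos 3x - (264/125)sin 3x

the image equals g(x) = (3/10)cos x + (2/5)sin x + (84/25)cos 2x - (288/25)sin 2x + (702/125)cos 3x - (264/125)sin 3x


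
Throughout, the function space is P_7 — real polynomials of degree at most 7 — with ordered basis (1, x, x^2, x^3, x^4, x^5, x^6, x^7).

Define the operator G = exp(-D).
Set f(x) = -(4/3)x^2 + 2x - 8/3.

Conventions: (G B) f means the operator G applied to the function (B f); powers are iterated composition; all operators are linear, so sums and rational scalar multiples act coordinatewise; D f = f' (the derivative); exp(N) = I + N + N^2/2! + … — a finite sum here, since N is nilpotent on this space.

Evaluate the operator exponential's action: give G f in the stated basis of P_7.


the image equals g(x) = -(4/3)x^2 + (14/3)x - 6

order-1 term: (8/3)x - 2
order-2 term: -4/3
the series for exp(-D) f terminates at order 2
exp(-D) f = -(4/3)x^2 + (14/3)x - 6


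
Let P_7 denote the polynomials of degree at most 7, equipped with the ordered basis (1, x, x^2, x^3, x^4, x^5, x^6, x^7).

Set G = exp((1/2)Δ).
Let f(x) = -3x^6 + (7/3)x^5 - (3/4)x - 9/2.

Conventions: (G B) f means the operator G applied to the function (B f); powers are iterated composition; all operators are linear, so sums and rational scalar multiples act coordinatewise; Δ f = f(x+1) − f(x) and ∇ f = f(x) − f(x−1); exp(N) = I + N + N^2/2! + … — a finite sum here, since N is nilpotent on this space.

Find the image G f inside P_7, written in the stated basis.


order-1 term: -9x^5 - (50/3)x^4 - (55/3)x^3 - (65/6)x^2 - (19/6)x - 17/24
order-2 term: -(45/4)x^4 - (235/6)x^3 - (245/4)x^2 - (565/12)x - 29/2
order-3 term: -(15/2)x^3 - (185/6)x^2 - (95/2)x - 635/24
order-4 term: -(45/16)x^2 - (505/48)x - 515/48
order-5 term: -(9/16)x - 4/3
order-6 term: -3/64
the series for exp((1/2)Δ) f terminates at order 6
exp((1/2)Δ) f = -3x^6 - (20/3)x^5 - (335/12)x^4 - 65x^3 - (5075/48)x^2 - (1315/12)x - 11189/192

g(x) = -3x^6 - (20/3)x^5 - (335/12)x^4 - 65x^3 - (5075/48)x^2 - (1315/12)x - 11189/192


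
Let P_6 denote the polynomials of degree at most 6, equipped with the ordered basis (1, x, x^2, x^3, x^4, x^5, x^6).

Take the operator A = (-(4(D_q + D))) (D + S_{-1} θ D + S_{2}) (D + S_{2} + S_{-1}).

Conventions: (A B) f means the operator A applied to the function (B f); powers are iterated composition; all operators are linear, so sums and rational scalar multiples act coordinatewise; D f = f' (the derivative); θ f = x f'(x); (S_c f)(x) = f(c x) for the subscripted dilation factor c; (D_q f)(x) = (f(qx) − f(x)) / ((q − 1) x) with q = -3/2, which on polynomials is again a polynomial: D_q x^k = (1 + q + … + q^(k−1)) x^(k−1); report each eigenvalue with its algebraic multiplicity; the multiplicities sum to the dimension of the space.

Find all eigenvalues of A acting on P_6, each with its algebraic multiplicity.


image of 1: 0
image of x: -16
image of x^2: -120x - 32
image of x^3: -1064x^2 - 450x
image of x^4: -2584x^3 + 1976x^2 - 216x
image of x^5: -33480x^4 - (16245/2)x^3 + 760x^2
image of x^6: -30680x^5 + 46170x^4 - 1425x^3
the matrix is upper triangular; its diagonal is (0, 0, 0, 0, 0, 0, 0)
for a triangular matrix the eigenvalues are the diagonal entries, with algebraic multiplicity their repetition count

λ = 0 (multiplicity 7)


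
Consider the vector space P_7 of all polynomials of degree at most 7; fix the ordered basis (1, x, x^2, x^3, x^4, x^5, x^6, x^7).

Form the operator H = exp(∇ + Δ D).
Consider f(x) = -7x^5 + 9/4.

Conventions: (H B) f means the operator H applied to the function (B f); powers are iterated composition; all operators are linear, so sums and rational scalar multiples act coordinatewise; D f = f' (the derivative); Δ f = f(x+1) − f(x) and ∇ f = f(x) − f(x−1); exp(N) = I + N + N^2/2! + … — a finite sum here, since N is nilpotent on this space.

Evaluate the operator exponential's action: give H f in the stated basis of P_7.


the image equals g(x) = -7x^5 - 35x^4 - 140x^3 - 560x^2 - 1015x - 3547/4

order-1 term: -35x^4 - 70x^3 - 280x^2 - 105x - 42
order-2 term: -70x^3 - 210x^2 - 665x - 385
order-3 term: -70x^2 - 210x - 385
order-4 term: -35x - 70
order-5 term: -7
the series for exp(∇ + Δ D) f terminates at order 5
exp(∇ + Δ D) f = -7x^5 - 35x^4 - 140x^3 - 560x^2 - 1015x - 3547/4
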